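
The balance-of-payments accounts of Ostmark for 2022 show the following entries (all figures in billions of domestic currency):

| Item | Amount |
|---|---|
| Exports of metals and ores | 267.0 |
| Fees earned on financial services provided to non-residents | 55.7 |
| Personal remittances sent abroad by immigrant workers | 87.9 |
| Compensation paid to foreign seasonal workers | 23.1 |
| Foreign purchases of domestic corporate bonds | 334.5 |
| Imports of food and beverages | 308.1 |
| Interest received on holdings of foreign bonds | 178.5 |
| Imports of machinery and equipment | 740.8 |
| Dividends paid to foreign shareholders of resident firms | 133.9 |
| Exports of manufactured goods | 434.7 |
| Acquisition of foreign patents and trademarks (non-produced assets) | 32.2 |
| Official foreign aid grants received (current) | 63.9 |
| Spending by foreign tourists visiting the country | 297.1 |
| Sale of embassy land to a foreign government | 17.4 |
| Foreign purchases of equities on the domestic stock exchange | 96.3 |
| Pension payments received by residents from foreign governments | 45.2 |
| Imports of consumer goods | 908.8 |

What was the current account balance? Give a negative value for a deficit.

Goods: -740.8 - 908.8 - 308.1 + 267.0 + 434.7 = -1256.0
Services: 297.1 + 55.7 = 352.8
Primary income: -133.9 + 178.5 - 23.1 = 21.5
Secondary income: 45.2 - 87.9 + 63.9 = 21.2
Current account = (-1256.0) + 352.8 + 21.5 + 21.2 = -860.5
(Excluded from the current account — financial account: foreign purchases of domestic corporate bonds 334.5, foreign purchases of equities on the domestic stock exchange 96.3; capital account: acquisition of foreign patents and trademarks (non-produced assets) 32.2, sale of embassy land to a foreign government 17.4.)

-860.5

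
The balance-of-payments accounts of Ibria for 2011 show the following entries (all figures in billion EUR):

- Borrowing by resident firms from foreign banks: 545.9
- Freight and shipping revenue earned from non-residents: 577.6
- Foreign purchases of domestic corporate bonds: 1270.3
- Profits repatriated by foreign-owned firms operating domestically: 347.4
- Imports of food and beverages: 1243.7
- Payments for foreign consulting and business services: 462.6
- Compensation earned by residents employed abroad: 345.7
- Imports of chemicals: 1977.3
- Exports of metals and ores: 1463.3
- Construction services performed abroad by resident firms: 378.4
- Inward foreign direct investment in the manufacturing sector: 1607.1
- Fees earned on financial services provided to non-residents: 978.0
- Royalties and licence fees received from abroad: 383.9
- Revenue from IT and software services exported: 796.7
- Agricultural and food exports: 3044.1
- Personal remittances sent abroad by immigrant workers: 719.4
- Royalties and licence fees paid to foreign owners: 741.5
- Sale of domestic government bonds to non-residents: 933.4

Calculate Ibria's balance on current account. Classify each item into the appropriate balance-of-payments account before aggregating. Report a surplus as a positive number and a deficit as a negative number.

Goods: -1977.3 + 3044.1 - 1243.7 + 1463.3 = 1286.4
Services: 796.7 - 741.5 + 577.6 + 383.9 + 378.4 + 978.0 - 462.6 = 1910.5
Primary income: 345.7 - 347.4 = -1.7
Secondary income: -719.4
Current account = 1286.4 + 1910.5 + (-1.7) + (-719.4) = 2475.8
(Excluded from the current account — financial account: borrowing by resident firms from foreign banks 545.9, foreign purchases of domestic corporate bonds 1270.3, inward foreign direct investment in the manufacturing sector 1607.1, sale of domestic government bonds to non-residents 933.4.)

2475.8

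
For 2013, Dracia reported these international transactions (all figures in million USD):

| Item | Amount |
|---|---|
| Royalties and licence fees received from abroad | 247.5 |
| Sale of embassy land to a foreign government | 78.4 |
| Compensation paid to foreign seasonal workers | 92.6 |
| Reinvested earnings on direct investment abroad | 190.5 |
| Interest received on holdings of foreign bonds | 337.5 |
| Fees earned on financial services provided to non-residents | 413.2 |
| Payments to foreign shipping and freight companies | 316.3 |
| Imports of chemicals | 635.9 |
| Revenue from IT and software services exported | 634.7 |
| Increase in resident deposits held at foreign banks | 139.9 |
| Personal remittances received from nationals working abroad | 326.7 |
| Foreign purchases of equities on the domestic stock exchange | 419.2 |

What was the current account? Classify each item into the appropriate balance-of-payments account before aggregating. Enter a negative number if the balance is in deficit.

Goods: -635.9
Services: -316.3 + 413.2 + 634.7 + 247.5 = 979.1
Primary income: -92.6 + 190.5 + 337.5 = 435.4
Secondary income: 326.7
Current account = (-635.9) + 979.1 + 435.4 + 326.7 = 1105.3
(Excluded from the current account — capital account: sale of embassy land to a foreign government 78.4; financial account: increase in resident deposits held at foreign banks 139.9, foreign purchases of equities on the domestic stock exchange 419.2.)

1105.3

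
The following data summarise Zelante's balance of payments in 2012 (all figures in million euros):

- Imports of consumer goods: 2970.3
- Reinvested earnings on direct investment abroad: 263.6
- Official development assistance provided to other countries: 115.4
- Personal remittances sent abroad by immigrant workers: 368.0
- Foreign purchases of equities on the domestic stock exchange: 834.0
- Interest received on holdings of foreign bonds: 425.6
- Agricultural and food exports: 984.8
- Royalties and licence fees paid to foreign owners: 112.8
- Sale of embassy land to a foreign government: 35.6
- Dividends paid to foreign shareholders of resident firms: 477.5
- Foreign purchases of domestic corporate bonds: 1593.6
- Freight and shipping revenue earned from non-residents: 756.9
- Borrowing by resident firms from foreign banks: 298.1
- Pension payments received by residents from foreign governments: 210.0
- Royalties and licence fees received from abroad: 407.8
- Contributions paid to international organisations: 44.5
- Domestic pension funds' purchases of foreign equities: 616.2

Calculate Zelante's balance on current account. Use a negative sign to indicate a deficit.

-1039.8

Goods: -2970.3 + 984.8 = -1985.5
Services: 756.9 + 407.8 - 112.8 = 1051.9
Primary income: 425.6 + 263.6 - 477.5 = 211.7
Secondary income: -115.4 - 44.5 - 368.0 + 210.0 = -317.9
Current account = (-1985.5) + 1051.9 + 211.7 + (-317.9) = -1039.8
(Excluded from the current account — financial account: foreign purchases of equities on the domestic stock exchange 834.0, foreign purchases of domestic corporate bonds 1593.6, borrowing by resident firms from foreign banks 298.1, domestic pension funds' purchases of foreign equities 616.2; capital account: sale of embassy land to a foreign government 35.6.)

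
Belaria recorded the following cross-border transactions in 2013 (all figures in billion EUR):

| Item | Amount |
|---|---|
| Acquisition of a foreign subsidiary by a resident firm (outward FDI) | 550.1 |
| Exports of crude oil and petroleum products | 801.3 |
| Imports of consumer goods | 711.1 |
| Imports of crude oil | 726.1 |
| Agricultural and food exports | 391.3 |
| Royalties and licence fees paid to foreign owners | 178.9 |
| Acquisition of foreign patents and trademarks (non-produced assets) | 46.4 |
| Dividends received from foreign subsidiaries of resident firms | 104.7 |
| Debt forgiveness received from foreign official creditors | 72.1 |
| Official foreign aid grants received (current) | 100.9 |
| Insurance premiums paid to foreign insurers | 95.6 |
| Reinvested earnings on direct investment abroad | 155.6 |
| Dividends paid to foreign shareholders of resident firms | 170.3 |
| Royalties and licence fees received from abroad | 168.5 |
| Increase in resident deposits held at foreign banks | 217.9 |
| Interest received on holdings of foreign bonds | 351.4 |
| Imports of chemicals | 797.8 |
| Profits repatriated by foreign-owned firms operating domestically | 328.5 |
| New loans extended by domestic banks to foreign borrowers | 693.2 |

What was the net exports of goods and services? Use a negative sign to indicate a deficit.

Goods: -711.1 - 726.1 - 797.8 + 391.3 + 801.3 = -1042.4
Services: 168.5 - 178.9 - 95.6 = -106.0
Trade balance = -1042.4 + (-106.0) = -1148.4
(Excluded from the trade balance — financial account: acquisition of a foreign subsidiary by a resident firm (outward FDI) 550.1, increase in resident deposits held at foreign banks 217.9, new loans extended by domestic banks to foreign borrowers 693.2; capital account: acquisition of foreign patents and trademarks (non-produced assets) 46.4, debt forgiveness received from foreign official creditors 72.1; primary income: dividends received from foreign subsidiaries of resident firms 104.7, reinvested earnings on direct investment abroad 155.6, dividends paid to foreign shareholders of resident firms 170.3, interest received on holdings of foreign bonds 351.4, profits repatriated by foreign-owned firms operating domestically 328.5; secondary income: official foreign aid grants received (current) 100.9.)

-1148.4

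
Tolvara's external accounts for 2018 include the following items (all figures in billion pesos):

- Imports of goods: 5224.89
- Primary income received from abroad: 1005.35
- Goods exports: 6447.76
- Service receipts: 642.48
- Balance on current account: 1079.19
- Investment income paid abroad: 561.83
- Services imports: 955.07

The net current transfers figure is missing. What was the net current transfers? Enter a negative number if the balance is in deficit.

-274.61

Current account = goods balance + services balance + net primary income + net secondary income
Sum of the known components = 1353.80
Net current transfers = CA - (known components) = 1079.19 - 1353.80 = -274.61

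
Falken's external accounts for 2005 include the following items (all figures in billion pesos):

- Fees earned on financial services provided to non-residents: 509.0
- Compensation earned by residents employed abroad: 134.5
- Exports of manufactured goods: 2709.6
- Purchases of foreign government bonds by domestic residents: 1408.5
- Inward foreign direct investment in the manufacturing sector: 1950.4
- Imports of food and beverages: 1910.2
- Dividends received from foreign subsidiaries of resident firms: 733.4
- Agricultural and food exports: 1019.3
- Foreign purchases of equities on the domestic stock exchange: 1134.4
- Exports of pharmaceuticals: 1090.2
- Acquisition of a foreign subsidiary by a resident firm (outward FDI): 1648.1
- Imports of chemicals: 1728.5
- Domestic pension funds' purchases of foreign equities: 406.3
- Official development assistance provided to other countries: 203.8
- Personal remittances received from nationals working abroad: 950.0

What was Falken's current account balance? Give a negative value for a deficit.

Goods: 1019.3 + 2709.6 - 1910.2 - 1728.5 + 1090.2 = 1180.4
Services: 509.0
Primary income: 134.5 + 733.4 = 867.9
Secondary income: -203.8 + 950.0 = 746.2
Current account = 1180.4 + 509.0 + 867.9 + 746.2 = 3303.5
(Excluded from the current account — financial account: purchases of foreign government bonds by domestic residents 1408.5, inward foreign direct investment in the manufacturing sector 1950.4, foreign purchases of equities on the domestic stock exchange 1134.4, acquisition of a foreign subsidiary by a resident firm (outward FDI) 1648.1, domestic pension funds' purchases of foreign equities 406.3.)

3303.5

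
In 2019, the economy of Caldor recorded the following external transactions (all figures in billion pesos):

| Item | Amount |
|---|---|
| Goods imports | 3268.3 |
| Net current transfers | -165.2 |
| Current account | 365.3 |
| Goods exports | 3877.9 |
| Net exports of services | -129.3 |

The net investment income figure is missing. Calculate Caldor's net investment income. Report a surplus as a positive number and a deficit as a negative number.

Current account = goods balance + services balance + net primary income + net secondary income
Sum of the known components = 315.1
Net investment income = CA - (known components) = 365.3 - 315.1 = 50.2

50.2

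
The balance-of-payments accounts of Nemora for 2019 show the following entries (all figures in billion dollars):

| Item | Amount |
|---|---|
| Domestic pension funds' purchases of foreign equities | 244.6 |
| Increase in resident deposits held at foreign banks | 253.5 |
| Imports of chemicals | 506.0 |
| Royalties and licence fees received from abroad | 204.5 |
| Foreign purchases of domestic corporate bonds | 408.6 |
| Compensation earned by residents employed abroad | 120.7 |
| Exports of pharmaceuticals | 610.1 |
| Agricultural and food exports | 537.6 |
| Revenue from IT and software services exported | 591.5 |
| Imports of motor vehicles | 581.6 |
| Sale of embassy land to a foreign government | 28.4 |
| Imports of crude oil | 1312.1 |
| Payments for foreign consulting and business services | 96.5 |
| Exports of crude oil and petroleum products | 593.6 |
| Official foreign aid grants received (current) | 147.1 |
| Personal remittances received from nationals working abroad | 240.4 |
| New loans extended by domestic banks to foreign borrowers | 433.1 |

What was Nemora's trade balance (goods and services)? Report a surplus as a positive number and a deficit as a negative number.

41.1

Goods: 610.1 - 506.0 + 537.6 - 1312.1 + 593.6 - 581.6 = -658.4
Services: 204.5 + 591.5 - 96.5 = 699.5
Trade balance = -658.4 + 699.5 = 41.1
(Excluded from the trade balance — financial account: domestic pension funds' purchases of foreign equities 244.6, increase in resident deposits held at foreign banks 253.5, foreign purchases of domestic corporate bonds 408.6, new loans extended by domestic banks to foreign borrowers 433.1; primary income: compensation earned by residents employed abroad 120.7; capital account: sale of embassy land to a foreign government 28.4; secondary income: official foreign aid grants received (current) 147.1, personal remittances received from nationals working abroad 240.4.)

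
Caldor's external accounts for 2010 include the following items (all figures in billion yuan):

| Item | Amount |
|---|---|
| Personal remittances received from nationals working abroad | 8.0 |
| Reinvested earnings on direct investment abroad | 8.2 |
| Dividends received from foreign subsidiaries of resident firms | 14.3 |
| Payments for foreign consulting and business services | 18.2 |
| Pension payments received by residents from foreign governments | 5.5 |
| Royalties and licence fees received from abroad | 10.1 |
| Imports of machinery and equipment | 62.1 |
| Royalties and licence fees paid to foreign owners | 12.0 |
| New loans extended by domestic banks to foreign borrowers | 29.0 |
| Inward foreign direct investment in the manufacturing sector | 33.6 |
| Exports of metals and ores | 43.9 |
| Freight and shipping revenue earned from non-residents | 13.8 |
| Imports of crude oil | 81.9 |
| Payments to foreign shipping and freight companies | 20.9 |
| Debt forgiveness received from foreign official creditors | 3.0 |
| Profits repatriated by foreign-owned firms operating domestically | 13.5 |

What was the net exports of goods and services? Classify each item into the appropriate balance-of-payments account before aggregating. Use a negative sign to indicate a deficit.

Goods: 43.9 - 81.9 - 62.1 = -100.1
Services: 10.1 - 20.9 + 13.8 - 18.2 - 12.0 = -27.2
Trade balance = -100.1 + (-27.2) = -127.3
(Excluded from the trade balance — secondary income: personal remittances received from nationals working abroad 8.0, pension payments received by residents from foreign governments 5.5; primary income: reinvested earnings on direct investment abroad 8.2, dividends received from foreign subsidiaries of resident firms 14.3, profits repatriated by foreign-owned firms operating domestically 13.5; financial account: new loans extended by domestic banks to foreign borrowers 29.0, inward foreign direct investment in the manufacturing sector 33.6; capital account: debt forgiveness received from foreign official creditors 3.0.)

-127.3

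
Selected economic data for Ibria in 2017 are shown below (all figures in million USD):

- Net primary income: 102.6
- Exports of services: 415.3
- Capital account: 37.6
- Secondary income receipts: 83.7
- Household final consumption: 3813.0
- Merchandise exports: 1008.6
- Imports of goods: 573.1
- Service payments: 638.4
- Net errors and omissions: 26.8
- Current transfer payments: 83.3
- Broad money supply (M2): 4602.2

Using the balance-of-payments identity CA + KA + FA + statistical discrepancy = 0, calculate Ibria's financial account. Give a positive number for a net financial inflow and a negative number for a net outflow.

Goods balance = 1008.6 - 573.1 = 435.5
Services balance = 415.3 - 638.4 = -223.1
Trade balance (goods + services) = 435.5 + (-223.1) = 212.4
Net primary income = 102.6
Net secondary income = 83.7 - 83.3 = 0.4
Current account = 212.4 + 102.6 + 0.4 = 315.4
Financial account = -(315.4 + 37.6 + 26.8) = -379.8

-379.8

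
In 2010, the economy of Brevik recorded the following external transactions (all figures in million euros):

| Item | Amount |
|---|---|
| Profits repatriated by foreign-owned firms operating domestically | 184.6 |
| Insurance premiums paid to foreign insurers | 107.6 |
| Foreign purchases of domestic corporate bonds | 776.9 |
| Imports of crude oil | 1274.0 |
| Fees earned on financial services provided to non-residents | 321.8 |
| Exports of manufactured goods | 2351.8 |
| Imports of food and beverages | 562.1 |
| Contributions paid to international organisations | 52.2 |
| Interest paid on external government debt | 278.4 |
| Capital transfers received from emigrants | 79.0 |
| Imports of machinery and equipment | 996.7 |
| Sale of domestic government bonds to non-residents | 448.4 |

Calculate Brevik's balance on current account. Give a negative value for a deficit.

Goods: 2351.8 - 996.7 - 1274.0 - 562.1 = -481.0
Services: 321.8 - 107.6 = 214.2
Primary income: -278.4 - 184.6 = -463.0
Secondary income: -52.2
Current account = (-481.0) + 214.2 + (-463.0) + (-52.2) = -782.0
(Excluded from the current account — financial account: foreign purchases of domestic corporate bonds 776.9, sale of domestic government bonds to non-residents 448.4; capital account: capital transfers received from emigrants 79.0.)

-782.0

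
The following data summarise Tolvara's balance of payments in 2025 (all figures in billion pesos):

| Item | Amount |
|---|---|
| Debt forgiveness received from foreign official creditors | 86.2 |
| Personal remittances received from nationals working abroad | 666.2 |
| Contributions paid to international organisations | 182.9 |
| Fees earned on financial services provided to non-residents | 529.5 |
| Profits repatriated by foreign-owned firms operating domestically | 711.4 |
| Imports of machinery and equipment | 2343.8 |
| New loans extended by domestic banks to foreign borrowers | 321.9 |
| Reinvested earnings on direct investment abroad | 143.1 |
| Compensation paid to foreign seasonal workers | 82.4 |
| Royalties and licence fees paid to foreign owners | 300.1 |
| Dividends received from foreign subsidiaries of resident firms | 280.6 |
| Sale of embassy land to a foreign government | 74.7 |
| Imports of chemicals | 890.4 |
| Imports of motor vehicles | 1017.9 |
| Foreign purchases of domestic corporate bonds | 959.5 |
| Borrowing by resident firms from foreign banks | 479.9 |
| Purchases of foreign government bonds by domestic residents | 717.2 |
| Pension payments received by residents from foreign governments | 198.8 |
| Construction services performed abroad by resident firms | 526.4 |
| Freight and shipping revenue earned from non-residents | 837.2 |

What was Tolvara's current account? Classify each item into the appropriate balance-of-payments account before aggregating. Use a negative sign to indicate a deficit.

-2347.1

Goods: -1017.9 - 2343.8 - 890.4 = -4252.1
Services: 837.2 + 526.4 - 300.1 + 529.5 = 1593.0
Primary income: -711.4 + 143.1 + 280.6 - 82.4 = -370.1
Secondary income: 198.8 + 666.2 - 182.9 = 682.1
Current account = (-4252.1) + 1593.0 + (-370.1) + 682.1 = -2347.1
(Excluded from the current account — capital account: debt forgiveness received from foreign official creditors 86.2, sale of embassy land to a foreign government 74.7; financial account: new loans extended by domestic banks to foreign borrowers 321.9, foreign purchases of domestic corporate bonds 959.5, borrowing by resident firms from foreign banks 479.9, purchases of foreign government bonds by domestic residents 717.2.)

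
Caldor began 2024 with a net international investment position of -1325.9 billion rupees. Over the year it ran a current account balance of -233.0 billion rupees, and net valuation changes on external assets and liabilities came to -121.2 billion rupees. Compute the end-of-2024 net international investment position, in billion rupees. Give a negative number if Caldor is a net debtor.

Change in NIIP = current account + net valuation change = -233.0 + (-121.2) = -354.2
End-of-year NIIP = -1325.9 + (-354.2) = -1680.1

-1680.1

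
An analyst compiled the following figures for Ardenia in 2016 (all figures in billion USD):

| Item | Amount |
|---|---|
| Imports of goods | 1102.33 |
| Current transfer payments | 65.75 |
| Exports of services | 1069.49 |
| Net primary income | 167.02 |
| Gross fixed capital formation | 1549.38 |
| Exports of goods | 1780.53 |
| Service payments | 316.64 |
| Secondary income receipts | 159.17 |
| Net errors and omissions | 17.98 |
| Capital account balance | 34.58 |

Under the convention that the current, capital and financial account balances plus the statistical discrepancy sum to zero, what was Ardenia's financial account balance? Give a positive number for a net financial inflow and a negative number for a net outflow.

-1744.05

Goods balance = 1780.53 - 1102.33 = 678.20
Services balance = 1069.49 - 316.64 = 752.85
Trade balance (goods + services) = 678.20 + 752.85 = 1431.05
Net primary income = 167.02
Net secondary income = 159.17 - 65.75 = 93.42
Current account = 1431.05 + 167.02 + 93.42 = 1691.49
Financial account = -(1691.49 + 34.58 + 17.98) = -1744.05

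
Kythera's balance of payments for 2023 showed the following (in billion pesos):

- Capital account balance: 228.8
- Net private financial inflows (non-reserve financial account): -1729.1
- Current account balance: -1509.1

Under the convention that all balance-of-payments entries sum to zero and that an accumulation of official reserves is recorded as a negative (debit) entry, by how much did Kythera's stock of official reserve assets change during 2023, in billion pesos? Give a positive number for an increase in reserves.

-3009.4

Official reserve transactions balance = -((-1509.1) + 228.8 + (-1729.1)) = 3009.4
An accumulation of reserves is recorded as a debit (negative entry), so the change in the stock of reserves is the negative of that balance.
Change in official reserves = -(3009.4) = -3009.4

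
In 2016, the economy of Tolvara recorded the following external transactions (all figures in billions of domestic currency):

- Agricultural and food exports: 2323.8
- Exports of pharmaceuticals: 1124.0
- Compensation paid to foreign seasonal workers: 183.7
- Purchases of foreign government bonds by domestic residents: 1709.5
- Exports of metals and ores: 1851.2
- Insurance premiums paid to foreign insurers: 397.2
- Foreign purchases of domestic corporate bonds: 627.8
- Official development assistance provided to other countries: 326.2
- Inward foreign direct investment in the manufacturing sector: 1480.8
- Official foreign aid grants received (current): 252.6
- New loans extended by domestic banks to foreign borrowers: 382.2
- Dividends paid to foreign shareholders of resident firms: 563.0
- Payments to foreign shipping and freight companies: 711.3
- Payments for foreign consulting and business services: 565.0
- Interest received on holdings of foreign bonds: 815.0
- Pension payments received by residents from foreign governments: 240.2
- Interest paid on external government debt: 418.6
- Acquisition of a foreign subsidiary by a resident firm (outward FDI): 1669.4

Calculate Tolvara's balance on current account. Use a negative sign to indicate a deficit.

Goods: 1851.2 + 2323.8 + 1124.0 = 5299.0
Services: -397.2 - 711.3 - 565.0 = -1673.5
Primary income: 815.0 - 183.7 - 418.6 - 563.0 = -350.3
Secondary income: 252.6 - 326.2 + 240.2 = 166.6
Current account = 5299.0 + (-1673.5) + (-350.3) + 166.6 = 3441.8
(Excluded from the current account — financial account: purchases of foreign government bonds by domestic residents 1709.5, foreign purchases of domestic corporate bonds 627.8, inward foreign direct investment in the manufacturing sector 1480.8, new loans extended by domestic banks to foreign borrowers 382.2, acquisition of a foreign subsidiary by a resident firm (outward FDI) 1669.4.)

3441.8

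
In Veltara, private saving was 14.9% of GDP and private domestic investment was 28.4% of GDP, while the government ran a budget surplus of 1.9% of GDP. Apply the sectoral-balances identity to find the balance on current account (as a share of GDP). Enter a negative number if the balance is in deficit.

-11.6

By the sectoral-balances identity, CA = (S_private - I) + (T - G).
Private balance = 14.9 - 28.4 = -13.5
Government balance (T - G) = 1.9
CA = -13.5 + 1.9 = -11.6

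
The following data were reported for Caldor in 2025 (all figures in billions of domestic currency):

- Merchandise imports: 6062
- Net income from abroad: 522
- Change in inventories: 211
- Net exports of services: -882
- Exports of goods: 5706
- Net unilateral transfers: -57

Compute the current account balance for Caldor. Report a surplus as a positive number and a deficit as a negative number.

Goods balance = 5706 - 6062 = -356
Services balance = -882
Trade balance (goods + services) = -356 + (-882) = -1238
Net primary income = 522
Net secondary income = -57
Current account = -1238 + 522 + (-57) = -773

-773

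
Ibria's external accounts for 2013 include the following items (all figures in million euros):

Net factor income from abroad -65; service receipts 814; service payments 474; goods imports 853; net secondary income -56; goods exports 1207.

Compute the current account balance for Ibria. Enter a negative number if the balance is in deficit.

573

Goods balance = 1207 - 853 = 354
Services balance = 814 - 474 = 340
Trade balance (goods + services) = 354 + 340 = 694
Net primary income = -65
Net secondary income = -56
Current account = 694 + (-65) + (-56) = 573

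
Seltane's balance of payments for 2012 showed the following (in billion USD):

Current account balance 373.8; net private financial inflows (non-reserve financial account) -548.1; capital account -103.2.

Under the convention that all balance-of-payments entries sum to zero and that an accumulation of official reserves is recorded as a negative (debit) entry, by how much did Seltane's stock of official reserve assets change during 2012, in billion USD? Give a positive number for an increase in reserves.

Official reserve transactions balance = -(373.8 + (-103.2) + (-548.1)) = 277.5
An accumulation of reserves is recorded as a debit (negative entry), so the change in the stock of reserves is the negative of that balance.
Change in official reserves = -(277.5) = -277.5

-277.5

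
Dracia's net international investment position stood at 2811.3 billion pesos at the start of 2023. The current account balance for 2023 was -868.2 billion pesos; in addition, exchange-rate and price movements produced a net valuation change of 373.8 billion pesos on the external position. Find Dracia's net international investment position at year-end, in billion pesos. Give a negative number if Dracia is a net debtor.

Change in NIIP = current account + net valuation change = -868.2 + 373.8 = -494.4
End-of-year NIIP = 2811.3 + (-494.4) = 2316.9

2316.9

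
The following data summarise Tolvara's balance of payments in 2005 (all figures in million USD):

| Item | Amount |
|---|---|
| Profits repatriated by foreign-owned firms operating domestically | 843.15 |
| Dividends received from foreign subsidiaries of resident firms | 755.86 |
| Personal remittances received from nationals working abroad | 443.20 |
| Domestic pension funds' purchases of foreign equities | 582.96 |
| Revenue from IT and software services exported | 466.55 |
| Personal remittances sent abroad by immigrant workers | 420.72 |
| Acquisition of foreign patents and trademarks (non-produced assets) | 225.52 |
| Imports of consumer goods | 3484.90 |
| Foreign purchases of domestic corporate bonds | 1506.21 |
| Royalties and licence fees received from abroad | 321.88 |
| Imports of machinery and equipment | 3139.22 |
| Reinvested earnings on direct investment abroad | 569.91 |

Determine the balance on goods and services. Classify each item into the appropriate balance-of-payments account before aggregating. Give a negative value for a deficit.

Goods: -3139.22 - 3484.90 = -6624.12
Services: 466.55 + 321.88 = 788.43
Trade balance = -6624.12 + 788.43 = -5835.69
(Excluded from the trade balance — primary income: profits repatriated by foreign-owned firms operating domestically 843.15, dividends received from foreign subsidiaries of resident firms 755.86, reinvested earnings on direct investment abroad 569.91; secondary income: personal remittances received from nationals working abroad 443.20, personal remittances sent abroad by immigrant workers 420.72; financial account: domestic pension funds' purchases of foreign equities 582.96, foreign purchases of domestic corporate bonds 1506.21; capital account: acquisition of foreign patents and trademarks (non-produced assets) 225.52.)

-5835.69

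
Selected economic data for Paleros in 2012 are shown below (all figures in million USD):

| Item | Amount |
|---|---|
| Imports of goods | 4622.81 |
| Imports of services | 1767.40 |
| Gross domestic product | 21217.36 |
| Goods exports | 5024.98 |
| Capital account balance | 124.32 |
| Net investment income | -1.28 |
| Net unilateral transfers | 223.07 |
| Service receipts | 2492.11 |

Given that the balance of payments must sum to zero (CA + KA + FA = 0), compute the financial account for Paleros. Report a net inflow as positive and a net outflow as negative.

Goods balance = 5024.98 - 4622.81 = 402.17
Services balance = 2492.11 - 1767.40 = 724.71
Trade balance (goods + services) = 402.17 + 724.71 = 1126.88
Net primary income = -1.28
Net secondary income = 223.07
Current account = 1126.88 + (-1.28) + 223.07 = 1348.67
Financial account = -(1348.67 + 124.32) = -1472.99

-1472.99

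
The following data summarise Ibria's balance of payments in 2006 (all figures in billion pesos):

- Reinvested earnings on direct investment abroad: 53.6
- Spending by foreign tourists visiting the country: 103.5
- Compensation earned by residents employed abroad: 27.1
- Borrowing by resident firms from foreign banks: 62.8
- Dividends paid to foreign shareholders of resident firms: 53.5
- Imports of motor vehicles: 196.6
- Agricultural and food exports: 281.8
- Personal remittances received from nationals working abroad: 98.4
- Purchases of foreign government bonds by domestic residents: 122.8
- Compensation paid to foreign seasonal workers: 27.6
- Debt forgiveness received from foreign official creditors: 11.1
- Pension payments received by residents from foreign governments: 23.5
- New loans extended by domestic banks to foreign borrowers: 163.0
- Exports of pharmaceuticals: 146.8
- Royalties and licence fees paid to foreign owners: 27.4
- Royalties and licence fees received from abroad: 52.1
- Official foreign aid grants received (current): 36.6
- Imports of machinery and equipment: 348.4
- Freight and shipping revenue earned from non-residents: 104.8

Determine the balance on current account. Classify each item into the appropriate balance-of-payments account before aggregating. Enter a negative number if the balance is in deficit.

Goods: 146.8 - 196.6 + 281.8 - 348.4 = -116.4
Services: 52.1 + 103.5 - 27.4 + 104.8 = 233.0
Primary income: -53.5 + 27.1 + 53.6 - 27.6 = -0.4
Secondary income: 23.5 + 98.4 + 36.6 = 158.5
Current account = (-116.4) + 233.0 + (-0.4) + 158.5 = 274.7
(Excluded from the current account — financial account: borrowing by resident firms from foreign banks 62.8, purchases of foreign government bonds by domestic residents 122.8, new loans extended by domestic banks to foreign borrowers 163.0; capital account: debt forgiveness received from foreign official creditors 11.1.)

274.7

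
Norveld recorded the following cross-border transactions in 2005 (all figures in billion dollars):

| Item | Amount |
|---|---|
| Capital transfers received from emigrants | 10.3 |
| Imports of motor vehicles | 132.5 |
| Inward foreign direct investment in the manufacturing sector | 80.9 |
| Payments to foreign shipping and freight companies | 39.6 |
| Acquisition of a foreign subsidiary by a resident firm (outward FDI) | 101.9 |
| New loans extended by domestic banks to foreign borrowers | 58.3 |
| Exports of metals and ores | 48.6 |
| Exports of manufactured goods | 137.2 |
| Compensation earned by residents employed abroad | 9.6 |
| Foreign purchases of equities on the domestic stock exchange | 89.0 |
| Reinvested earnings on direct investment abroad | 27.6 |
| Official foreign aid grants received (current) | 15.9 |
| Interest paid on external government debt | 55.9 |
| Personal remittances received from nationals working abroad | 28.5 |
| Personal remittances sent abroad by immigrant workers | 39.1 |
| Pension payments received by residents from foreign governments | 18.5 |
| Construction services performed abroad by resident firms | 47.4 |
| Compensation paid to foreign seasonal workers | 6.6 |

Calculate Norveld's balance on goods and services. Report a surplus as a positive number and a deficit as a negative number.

Goods: 137.2 - 132.5 + 48.6 = 53.3
Services: 47.4 - 39.6 = 7.8
Trade balance = 53.3 + 7.8 = 61.1
(Excluded from the trade balance — capital account: capital transfers received from emigrants 10.3; financial account: inward foreign direct investment in the manufacturing sector 80.9, acquisition of a foreign subsidiary by a resident firm (outward FDI) 101.9, new loans extended by domestic banks to foreign borrowers 58.3, foreign purchases of equities on the domestic stock exchange 89.0; primary income: compensation earned by residents employed abroad 9.6, reinvested earnings on direct investment abroad 27.6, interest paid on external government debt 55.9, compensation paid to foreign seasonal workers 6.6; secondary income: official foreign aid grants received (current) 15.9, personal remittances received from nationals working abroad 28.5, personal remittances sent abroad by immigrant workers 39.1, pension payments received by residents from foreign governments 18.5.)

61.1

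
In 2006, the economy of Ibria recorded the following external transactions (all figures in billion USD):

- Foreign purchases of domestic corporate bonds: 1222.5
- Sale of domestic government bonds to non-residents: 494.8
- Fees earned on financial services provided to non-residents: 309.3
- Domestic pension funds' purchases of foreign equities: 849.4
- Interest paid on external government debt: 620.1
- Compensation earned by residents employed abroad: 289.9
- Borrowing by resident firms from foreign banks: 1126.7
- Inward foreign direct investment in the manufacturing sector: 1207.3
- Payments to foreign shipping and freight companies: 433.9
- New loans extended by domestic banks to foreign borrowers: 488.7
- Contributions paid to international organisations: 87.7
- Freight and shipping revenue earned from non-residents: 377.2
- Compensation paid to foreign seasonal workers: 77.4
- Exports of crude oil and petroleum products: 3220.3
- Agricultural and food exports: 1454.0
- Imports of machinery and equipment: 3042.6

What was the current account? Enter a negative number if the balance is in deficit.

Goods: -3042.6 + 1454.0 + 3220.3 = 1631.7
Services: -433.9 + 377.2 + 309.3 = 252.6
Primary income: -620.1 + 289.9 - 77.4 = -407.6
Secondary income: -87.7
Current account = 1631.7 + 252.6 + (-407.6) + (-87.7) = 1389.0
(Excluded from the current account — financial account: foreign purchases of domestic corporate bonds 1222.5, sale of domestic government bonds to non-residents 494.8, domestic pension funds' purchases of foreign equities 849.4, borrowing by resident firms from foreign banks 1126.7, inward foreign direct investment in the manufacturing sector 1207.3, new loans extended by domestic banks to foreign borrowers 488.7.)

1389.0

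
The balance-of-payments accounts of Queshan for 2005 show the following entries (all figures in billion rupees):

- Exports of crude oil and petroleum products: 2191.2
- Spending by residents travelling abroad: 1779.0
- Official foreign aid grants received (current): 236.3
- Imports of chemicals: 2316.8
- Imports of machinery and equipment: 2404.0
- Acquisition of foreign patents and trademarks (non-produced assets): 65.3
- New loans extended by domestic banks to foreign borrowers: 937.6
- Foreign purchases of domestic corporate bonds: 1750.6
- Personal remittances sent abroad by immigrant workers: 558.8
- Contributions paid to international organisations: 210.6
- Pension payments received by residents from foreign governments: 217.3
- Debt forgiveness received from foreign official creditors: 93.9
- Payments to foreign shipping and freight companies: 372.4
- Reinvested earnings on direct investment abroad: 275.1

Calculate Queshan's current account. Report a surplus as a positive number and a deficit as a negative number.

Goods: -2404.0 + 2191.2 - 2316.8 = -2529.6
Services: -372.4 - 1779.0 = -2151.4
Primary income: 275.1
Secondary income: -558.8 + 236.3 - 210.6 + 217.3 = -315.8
Current account = (-2529.6) + (-2151.4) + 275.1 + (-315.8) = -4721.7
(Excluded from the current account — capital account: acquisition of foreign patents and trademarks (non-produced assets) 65.3, debt forgiveness received from foreign official creditors 93.9; financial account: new loans extended by domestic banks to foreign borrowers 937.6, foreign purchases of domestic corporate bonds 1750.6.)

-4721.7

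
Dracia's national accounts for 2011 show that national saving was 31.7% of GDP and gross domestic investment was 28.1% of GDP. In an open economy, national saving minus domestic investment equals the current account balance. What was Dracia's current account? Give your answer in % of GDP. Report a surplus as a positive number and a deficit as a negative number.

3.6

S - I = CA (net lending to the rest of the world).
CA = S - I = 31.7 - 28.1 = 3.6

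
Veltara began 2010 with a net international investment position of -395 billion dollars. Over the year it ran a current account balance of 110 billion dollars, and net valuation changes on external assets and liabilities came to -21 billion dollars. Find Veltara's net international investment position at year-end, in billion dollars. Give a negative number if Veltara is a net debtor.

Change in NIIP = current account + net valuation change = 110 + (-21) = 89
End-of-year NIIP = -395 + 89 = -306

-306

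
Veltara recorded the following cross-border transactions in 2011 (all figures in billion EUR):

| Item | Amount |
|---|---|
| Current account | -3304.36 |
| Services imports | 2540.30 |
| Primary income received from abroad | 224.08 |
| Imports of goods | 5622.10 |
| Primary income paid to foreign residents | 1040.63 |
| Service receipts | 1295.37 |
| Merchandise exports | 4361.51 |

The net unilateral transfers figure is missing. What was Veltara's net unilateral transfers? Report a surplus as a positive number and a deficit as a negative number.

Current account = goods balance + services balance + net primary income + net secondary income
Sum of the known components = -3322.07
Net unilateral transfers = CA - (known components) = -3304.36 - (-3322.07) = 17.71

17.71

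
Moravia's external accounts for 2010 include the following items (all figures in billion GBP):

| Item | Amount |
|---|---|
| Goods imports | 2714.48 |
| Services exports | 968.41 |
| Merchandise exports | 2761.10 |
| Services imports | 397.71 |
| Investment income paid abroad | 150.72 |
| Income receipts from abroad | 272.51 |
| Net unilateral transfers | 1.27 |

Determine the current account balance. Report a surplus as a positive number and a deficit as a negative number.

740.38

Goods balance = 2761.10 - 2714.48 = 46.62
Services balance = 968.41 - 397.71 = 570.70
Trade balance (goods + services) = 46.62 + 570.70 = 617.32
Net primary income = 272.51 - 150.72 = 121.79
Net secondary income = 1.27
Current account = 617.32 + 121.79 + 1.27 = 740.38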